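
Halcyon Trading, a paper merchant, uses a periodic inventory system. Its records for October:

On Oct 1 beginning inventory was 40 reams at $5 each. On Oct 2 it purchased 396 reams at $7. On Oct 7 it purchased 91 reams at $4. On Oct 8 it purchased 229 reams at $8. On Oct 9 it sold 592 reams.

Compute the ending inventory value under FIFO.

Ending inventory = $1,312

Oct 9, 592 sold [FIFO — oldest first]: 40 @ $5 + 396 @ $7 + 91 @ $4 + 65 @ $8 = $3,856
Ending inventory: 164 @ $8 = $1,312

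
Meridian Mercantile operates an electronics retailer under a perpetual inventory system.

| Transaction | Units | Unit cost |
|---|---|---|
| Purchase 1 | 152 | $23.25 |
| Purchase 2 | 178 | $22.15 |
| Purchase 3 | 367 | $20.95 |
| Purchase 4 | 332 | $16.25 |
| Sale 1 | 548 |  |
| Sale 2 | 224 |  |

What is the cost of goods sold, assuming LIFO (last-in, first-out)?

COGS = $14,700.60

Sale 1 (548) [LIFO — newest first]: 332 @ $16.25 + 216 @ $20.95 = $9,920.20
Sale 2 (224) [LIFO — newest first]: 151 @ $20.95 + 73 @ $22.15 = $4,780.40
Total COGS = $9,920.20 + $4,780.40 = $14,700.60
Ending inventory: 152 @ $23.25 + 105 @ $22.15 = $5,859.75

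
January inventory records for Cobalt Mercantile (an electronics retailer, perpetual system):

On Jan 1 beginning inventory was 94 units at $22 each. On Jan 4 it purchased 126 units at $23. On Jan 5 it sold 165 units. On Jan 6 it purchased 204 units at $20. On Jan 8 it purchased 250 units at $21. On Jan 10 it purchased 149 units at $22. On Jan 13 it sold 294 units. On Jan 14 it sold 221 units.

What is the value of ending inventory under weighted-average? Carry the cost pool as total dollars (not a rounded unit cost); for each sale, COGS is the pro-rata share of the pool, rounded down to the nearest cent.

After Jan 1: 94 on hand, pool $2,068.00 (≈ $22.0000 each)
After Jan 4: 220 on hand, pool $4,966.00 (≈ $22.5727 each)
Jan 5, sell 165: 165/220 × $4,966.00 → $3,724.50
After Jan 6: 259 on hand, pool $5,321.50 (≈ $20.5463 each)
After Jan 8: 509 on hand, pool $10,571.50 (≈ $20.7692 each)
After Jan 10: 658 on hand, pool $13,849.50 (≈ $21.0479 each)
Jan 13, sell 294: 294/658 × $13,849.50 → $6,188.07
Jan 14, sell 221: 221/364 × $7,661.43 → $4,651.58
Total COGS = $3,724.50 + $6,188.07 + $4,651.58 = $14,564.15
Ending inventory (cost pool remaining) = $3,009.85

Ending inventory = $3,009.85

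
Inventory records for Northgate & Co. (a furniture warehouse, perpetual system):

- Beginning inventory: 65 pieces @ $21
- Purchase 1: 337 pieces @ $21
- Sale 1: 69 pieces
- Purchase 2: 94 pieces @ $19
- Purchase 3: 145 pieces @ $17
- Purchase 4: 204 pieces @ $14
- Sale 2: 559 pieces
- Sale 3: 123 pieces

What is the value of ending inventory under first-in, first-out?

Ending inventory = $1,316

Sale 1 (69) [FIFO — oldest first]: 65 @ $21 + 4 @ $21 = $1,449
Sale 2 (559) [FIFO — oldest first]: 333 @ $21 + 94 @ $19 + 132 @ $17 = $11,023
Sale 3 (123) [FIFO — oldest first]: 13 @ $17 + 110 @ $14 = $1,761
Total COGS = $1,449 + $11,023 + $1,761 = $14,233
Ending inventory: 94 @ $14 = $1,316
Check: goods available $15,549 = COGS $14,233 + ending $1,316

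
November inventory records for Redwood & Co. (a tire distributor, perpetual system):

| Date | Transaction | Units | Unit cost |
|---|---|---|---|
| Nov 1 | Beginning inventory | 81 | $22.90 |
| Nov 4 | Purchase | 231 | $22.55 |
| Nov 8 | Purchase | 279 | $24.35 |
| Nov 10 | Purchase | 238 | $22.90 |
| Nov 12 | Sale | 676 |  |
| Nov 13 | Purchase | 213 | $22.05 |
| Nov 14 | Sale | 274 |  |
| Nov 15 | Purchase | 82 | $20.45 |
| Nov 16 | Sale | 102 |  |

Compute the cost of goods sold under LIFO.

Nov 12, 676 sold [LIFO — newest first]: 238 @ $22.90 + 279 @ $24.35 + 159 @ $22.55 = $15,829.30
Nov 14, 274 sold [LIFO — newest first]: 213 @ $22.05 + 61 @ $22.55 = $6,072.20
Nov 16, 102 sold [LIFO — newest first]: 82 @ $20.45 + 11 @ $22.55 + 9 @ $22.90 = $2,131.05
Total COGS = $15,829.30 + $6,072.20 + $2,131.05 = $24,032.55
Ending inventory: 72 @ $22.90 = $1,648.80

COGS = $24,032.55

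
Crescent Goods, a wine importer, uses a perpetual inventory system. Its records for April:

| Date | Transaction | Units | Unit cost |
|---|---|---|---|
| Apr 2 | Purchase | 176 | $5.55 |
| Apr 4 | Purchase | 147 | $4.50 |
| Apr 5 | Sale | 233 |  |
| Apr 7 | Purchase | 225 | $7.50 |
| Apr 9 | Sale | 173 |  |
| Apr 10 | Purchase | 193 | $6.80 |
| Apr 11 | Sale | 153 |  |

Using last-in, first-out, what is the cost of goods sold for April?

Apr 5, 233 sold [LIFO — newest first]: 147 @ $4.50 + 86 @ $5.55 = $1,138.80
Apr 9, 173 sold [LIFO — newest first]: 173 @ $7.50 = $1,297.50
Apr 11, 153 sold [LIFO — newest first]: 153 @ $6.80 = $1,040.40
Total COGS = $1,138.80 + $1,297.50 + $1,040.40 = $3,476.70
Ending inventory: 90 @ $5.55 + 52 @ $7.50 + 40 @ $6.80 = $1,161.50

COGS = $3,476.70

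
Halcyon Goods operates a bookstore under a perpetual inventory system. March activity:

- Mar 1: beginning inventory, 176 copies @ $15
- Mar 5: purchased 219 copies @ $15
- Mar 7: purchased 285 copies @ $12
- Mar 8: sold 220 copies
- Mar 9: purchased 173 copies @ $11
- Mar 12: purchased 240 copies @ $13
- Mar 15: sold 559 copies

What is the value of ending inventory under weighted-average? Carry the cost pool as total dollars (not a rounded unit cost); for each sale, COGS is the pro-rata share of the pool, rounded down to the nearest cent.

Ending inventory = $4,080.43

After Mar 1: 176 on hand, pool $2,640.00 (≈ $15.0000 each)
After Mar 5: 395 on hand, pool $5,925.00 (≈ $15.0000 each)
After Mar 7: 680 on hand, pool $9,345.00 (≈ $13.7426 each)
Mar 8, sell 220: 220/680 × $9,345.00 → $3,023.38
After Mar 9: 633 on hand, pool $8,224.62 (≈ $12.9931 each)
After Mar 12: 873 on hand, pool $11,344.62 (≈ $12.9950 each)
Mar 15, sell 559: 559/873 × $11,344.62 → $7,264.19
Total COGS = $3,023.38 + $7,264.19 = $10,287.57
Ending inventory (cost pool remaining) = $4,080.43
Check: goods available $14,368.00 = COGS $10,287.57 + ending $4,080.43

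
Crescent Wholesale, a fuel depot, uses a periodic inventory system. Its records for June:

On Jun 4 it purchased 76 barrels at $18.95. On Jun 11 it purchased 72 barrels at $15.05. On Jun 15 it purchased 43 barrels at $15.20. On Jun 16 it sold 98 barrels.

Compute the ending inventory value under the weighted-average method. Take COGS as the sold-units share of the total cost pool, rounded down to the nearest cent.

Jun 16, sell 98: 98/191 × $3,177.40 → $1,630.28
Ending inventory (cost pool remaining) = $1,547.12
Check: goods available $3,177.40 = COGS $1,630.28 + ending $1,547.12

Ending inventory = $1,547.12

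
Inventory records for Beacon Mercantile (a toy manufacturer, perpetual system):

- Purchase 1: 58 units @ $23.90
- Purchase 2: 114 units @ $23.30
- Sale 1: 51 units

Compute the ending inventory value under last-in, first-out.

Ending inventory = $2,854.10

Sale 1 (51) [LIFO — newest first]: 51 @ $23.30 = $1,188.30
Ending inventory: 58 @ $23.90 + 63 @ $23.30 = $2,854.10
Check: goods available $4,042.40 = COGS $1,188.30 + ending $2,854.10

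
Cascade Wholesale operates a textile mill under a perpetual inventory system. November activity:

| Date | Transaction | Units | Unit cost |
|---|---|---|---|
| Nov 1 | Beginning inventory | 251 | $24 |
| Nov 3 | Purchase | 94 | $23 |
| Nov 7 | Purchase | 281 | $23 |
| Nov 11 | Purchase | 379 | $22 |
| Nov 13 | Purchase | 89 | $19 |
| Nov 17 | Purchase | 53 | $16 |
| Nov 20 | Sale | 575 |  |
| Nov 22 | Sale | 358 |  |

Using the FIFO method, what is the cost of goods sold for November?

Nov 20, 575 sold [FIFO — oldest first]: 251 @ $24 + 94 @ $23 + 230 @ $23 = $13,476
Nov 22, 358 sold [FIFO — oldest first]: 51 @ $23 + 307 @ $22 = $7,927
Total COGS = $13,476 + $7,927 = $21,403
Ending inventory: 72 @ $22 + 89 @ $19 + 53 @ $16 = $4,123

COGS = $21,403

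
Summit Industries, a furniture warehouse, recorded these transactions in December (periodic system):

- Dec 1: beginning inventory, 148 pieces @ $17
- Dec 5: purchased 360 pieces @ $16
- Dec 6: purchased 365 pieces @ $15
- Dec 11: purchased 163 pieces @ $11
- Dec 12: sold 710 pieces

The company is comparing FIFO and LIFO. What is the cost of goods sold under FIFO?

FIFO COGS: 148 @ $17 + 360 @ $16 + 202 @ $15 = $11,306
LIFO COGS: 163 @ $11 + 365 @ $15 + 182 @ $16 = $10,180

COGS = $11,306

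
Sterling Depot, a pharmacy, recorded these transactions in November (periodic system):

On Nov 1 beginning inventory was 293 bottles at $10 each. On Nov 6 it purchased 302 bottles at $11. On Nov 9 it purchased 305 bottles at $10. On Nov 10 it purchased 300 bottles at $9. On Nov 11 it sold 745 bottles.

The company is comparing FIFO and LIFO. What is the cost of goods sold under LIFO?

FIFO COGS: 293 @ $10 + 302 @ $11 + 150 @ $10 = $7,752
LIFO COGS: 300 @ $9 + 305 @ $10 + 140 @ $11 = $7,290

COGS = $7,290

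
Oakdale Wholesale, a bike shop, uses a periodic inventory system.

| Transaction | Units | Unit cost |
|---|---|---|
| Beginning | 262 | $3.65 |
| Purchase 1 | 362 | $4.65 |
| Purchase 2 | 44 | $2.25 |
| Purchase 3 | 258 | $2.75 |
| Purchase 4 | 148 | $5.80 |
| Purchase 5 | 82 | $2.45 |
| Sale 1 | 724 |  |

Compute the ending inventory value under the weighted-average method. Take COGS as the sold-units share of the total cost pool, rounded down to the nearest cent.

Sale 1, sell 724: 724/1156 × $4,507.40 → $2,822.97
Ending inventory (cost pool remaining) = $1,684.43
Check: goods available $4,507.40 = COGS $2,822.97 + ending $1,684.43

Ending inventory = $1,684.43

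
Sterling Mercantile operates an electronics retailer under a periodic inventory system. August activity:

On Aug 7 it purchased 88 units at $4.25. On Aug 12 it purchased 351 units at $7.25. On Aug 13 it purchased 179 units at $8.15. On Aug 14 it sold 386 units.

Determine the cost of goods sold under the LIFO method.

COGS = $2,959.60

Aug 14, 386 sold [LIFO — newest first]: 179 @ $8.15 + 207 @ $7.25 = $2,959.60
Ending inventory: 88 @ $4.25 + 144 @ $7.25 = $1,418.00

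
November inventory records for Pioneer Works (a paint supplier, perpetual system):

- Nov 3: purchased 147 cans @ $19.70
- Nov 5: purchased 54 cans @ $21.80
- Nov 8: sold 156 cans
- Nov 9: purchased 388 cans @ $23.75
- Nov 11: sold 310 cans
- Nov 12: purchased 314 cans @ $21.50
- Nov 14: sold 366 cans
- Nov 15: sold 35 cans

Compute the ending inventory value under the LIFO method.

Nov 8, 156 sold [LIFO — newest first]: 54 @ $21.80 + 102 @ $19.70 = $3,186.60
Nov 11, 310 sold [LIFO — newest first]: 310 @ $23.75 = $7,362.50
Nov 14, 366 sold [LIFO — newest first]: 314 @ $21.50 + 52 @ $23.75 = $7,986.00
Nov 15, 35 sold [LIFO — newest first]: 26 @ $23.75 + 9 @ $19.70 = $794.80
Total COGS = $3,186.60 + $7,362.50 + $7,986.00 + $794.80 = $19,329.90
Ending inventory: 36 @ $19.70 = $709.20
Check: goods available $20,039.10 = COGS $19,329.90 + ending $709.20

Ending inventory = $709.20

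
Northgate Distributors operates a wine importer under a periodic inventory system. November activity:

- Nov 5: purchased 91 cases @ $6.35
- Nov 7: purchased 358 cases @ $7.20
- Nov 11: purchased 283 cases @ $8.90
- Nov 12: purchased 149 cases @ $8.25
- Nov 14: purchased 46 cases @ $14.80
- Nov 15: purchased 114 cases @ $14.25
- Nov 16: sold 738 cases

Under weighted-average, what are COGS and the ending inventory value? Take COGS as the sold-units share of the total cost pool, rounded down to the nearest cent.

Nov 16, sell 738: 738/1041 × $9,208.70 → $6,528.35
Ending inventory (cost pool remaining) = $2,680.35

COGS = $6,528.35; ending inventory = $2,680.35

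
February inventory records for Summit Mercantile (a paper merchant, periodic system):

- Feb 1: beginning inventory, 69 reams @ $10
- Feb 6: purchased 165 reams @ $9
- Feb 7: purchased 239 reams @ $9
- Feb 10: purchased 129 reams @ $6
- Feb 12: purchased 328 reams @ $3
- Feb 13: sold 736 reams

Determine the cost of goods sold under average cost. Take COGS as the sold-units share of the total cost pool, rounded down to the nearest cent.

COGS = $4,814.86

Feb 13, sell 736: 736/930 × $6,084.00 → $4,814.86
Ending inventory (cost pool remaining) = $1,269.14
Check: goods available $6,084.00 = COGS $4,814.86 + ending $1,269.14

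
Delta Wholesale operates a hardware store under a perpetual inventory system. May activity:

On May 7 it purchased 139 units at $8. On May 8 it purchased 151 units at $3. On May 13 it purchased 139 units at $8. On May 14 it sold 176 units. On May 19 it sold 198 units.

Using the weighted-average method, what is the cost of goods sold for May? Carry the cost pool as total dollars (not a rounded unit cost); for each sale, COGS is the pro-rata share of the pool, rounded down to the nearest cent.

After May 7: 139 on hand, pool $1,112.00 (≈ $8.0000 each)
After May 8: 290 on hand, pool $1,565.00 (≈ $5.3966 each)
After May 13: 429 on hand, pool $2,677.00 (≈ $6.2401 each)
May 14, sell 176: 176/429 × $2,677.00 → $1,098.25
May 19, sell 198: 198/253 × $1,578.75 → $1,235.54
Total COGS = $1,098.25 + $1,235.54 = $2,333.79
Ending inventory (cost pool remaining) = $343.21

COGS = $2,333.79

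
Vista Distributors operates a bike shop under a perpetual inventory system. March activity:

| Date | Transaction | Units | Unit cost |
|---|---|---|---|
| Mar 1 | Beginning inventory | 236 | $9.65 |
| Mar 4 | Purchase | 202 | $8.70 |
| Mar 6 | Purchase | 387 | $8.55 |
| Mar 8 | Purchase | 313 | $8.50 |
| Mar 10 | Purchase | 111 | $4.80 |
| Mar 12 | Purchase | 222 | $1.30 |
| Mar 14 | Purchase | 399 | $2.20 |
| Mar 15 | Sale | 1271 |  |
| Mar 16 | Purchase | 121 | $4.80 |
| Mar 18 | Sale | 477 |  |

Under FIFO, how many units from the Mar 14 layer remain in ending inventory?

122

Mar 15, 1271 sold [FIFO — oldest first]: 236 @ $9.65 + 202 @ $8.70 + 387 @ $8.55 + 313 @ $8.50 + 111 @ $4.80 + 22 @ $1.30 = $10,565.55
Mar 18, 477 sold [FIFO — oldest first]: 200 @ $1.30 + 277 @ $2.20 = $869.40
Total COGS = $10,565.55 + $869.40 = $11,434.95
Ending inventory: 122 @ $2.20 + 121 @ $4.80 = $849.20
Check: goods available $12,284.15 = COGS $11,434.95 + ending $849.20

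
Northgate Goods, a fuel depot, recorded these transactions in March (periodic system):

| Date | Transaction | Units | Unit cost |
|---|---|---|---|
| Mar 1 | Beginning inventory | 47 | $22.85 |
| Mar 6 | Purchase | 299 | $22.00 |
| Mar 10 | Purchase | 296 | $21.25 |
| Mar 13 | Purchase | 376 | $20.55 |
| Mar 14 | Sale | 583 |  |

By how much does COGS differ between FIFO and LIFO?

$562.65

FIFO COGS: 47 @ $22.85 + 299 @ $22.00 + 237 @ $21.25 = $12,688.20
LIFO COGS: 376 @ $20.55 + 207 @ $21.25 = $12,125.55
Difference = |$12,688.20 − $12,125.55| = $562.65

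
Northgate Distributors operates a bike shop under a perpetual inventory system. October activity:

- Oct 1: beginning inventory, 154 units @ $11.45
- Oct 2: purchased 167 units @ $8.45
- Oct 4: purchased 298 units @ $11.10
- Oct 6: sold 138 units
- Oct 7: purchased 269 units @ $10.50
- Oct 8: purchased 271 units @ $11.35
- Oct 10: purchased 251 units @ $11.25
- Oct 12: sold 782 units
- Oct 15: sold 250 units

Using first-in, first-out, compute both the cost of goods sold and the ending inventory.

Oct 6, 138 sold [FIFO — oldest first]: 138 @ $11.45 = $1,580.10
Oct 12, 782 sold [FIFO — oldest first]: 16 @ $11.45 + 167 @ $8.45 + 298 @ $11.10 + 269 @ $10.50 + 32 @ $11.35 = $8,089.85
Oct 15, 250 sold [FIFO — oldest first]: 239 @ $11.35 + 11 @ $11.25 = $2,836.40
Total COGS = $1,580.10 + $8,089.85 + $2,836.40 = $12,506.35
Ending inventory: 240 @ $11.25 = $2,700.00
Check: goods available $15,206.35 = COGS $12,506.35 + ending $2,700.00

COGS = $12,506.35; ending inventory = $2,700.00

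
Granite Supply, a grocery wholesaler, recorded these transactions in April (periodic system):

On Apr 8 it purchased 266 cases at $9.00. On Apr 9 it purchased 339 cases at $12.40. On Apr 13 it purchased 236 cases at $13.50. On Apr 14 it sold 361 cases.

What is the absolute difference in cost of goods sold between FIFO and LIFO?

FIFO COGS: 266 @ $9.00 + 95 @ $12.40 = $3,572.00
LIFO COGS: 236 @ $13.50 + 125 @ $12.40 = $4,736.00
Difference = |$3,572.00 − $4,736.00| = $1,164.00

$1,164.00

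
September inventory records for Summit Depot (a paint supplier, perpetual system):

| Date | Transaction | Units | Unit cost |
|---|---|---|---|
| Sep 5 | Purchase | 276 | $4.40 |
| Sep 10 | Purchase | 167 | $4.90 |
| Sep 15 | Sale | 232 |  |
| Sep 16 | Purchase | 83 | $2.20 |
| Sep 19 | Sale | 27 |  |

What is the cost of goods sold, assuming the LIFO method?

Sep 15, 232 sold [LIFO — newest first]: 167 @ $4.90 + 65 @ $4.40 = $1,104.30
Sep 19, 27 sold [LIFO — newest first]: 27 @ $2.20 = $59.40
Total COGS = $1,104.30 + $59.40 = $1,163.70
Ending inventory: 211 @ $4.40 + 56 @ $2.20 = $1,051.60

COGS = $1,163.70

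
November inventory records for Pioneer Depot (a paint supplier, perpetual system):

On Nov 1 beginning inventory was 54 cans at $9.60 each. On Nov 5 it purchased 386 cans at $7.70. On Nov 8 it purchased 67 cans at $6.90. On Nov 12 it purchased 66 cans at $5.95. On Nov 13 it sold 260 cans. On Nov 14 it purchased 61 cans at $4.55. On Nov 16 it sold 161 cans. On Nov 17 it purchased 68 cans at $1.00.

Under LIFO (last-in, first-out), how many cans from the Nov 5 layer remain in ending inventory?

Nov 13, 260 sold [LIFO — newest first]: 66 @ $5.95 + 67 @ $6.90 + 127 @ $7.70 = $1,832.90
Nov 16, 161 sold [LIFO — newest first]: 61 @ $4.55 + 100 @ $7.70 = $1,047.55
Total COGS = $1,832.90 + $1,047.55 = $2,880.45
Ending inventory: 54 @ $9.60 + 159 @ $7.70 + 68 @ $1.00 = $1,810.70
Check: goods available $4,691.15 = COGS $2,880.45 + ending $1,810.70

159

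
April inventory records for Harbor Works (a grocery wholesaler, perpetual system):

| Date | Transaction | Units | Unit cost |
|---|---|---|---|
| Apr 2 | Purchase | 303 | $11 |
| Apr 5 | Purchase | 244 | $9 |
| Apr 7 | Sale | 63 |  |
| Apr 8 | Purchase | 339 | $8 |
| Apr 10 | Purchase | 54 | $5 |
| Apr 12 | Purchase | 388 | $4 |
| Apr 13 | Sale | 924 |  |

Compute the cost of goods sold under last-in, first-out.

Apr 7, 63 sold [LIFO — newest first]: 63 @ $9 = $567
Apr 13, 924 sold [LIFO — newest first]: 388 @ $4 + 54 @ $5 + 339 @ $8 + 143 @ $9 = $5,821
Total COGS = $567 + $5,821 = $6,388
Ending inventory: 303 @ $11 + 38 @ $9 = $3,675
Check: goods available $10,063 = COGS $6,388 + ending $3,675

COGS = $6,388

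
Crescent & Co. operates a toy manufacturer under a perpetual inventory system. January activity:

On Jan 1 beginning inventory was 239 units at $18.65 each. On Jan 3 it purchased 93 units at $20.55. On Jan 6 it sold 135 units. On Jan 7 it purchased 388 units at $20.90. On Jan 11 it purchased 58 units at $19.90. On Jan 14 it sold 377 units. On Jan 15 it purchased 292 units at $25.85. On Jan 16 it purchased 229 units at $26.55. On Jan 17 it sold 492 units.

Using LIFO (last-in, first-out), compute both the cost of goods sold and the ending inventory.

COGS = $23,394.25; ending inventory = $5,865.80

Jan 6, 135 sold [LIFO — newest first]: 93 @ $20.55 + 42 @ $18.65 = $2,694.45
Jan 14, 377 sold [LIFO — newest first]: 58 @ $19.90 + 319 @ $20.90 = $7,821.30
Jan 17, 492 sold [LIFO — newest first]: 229 @ $26.55 + 263 @ $25.85 = $12,878.50
Total COGS = $2,694.45 + $7,821.30 + $12,878.50 = $23,394.25
Ending inventory: 197 @ $18.65 + 69 @ $20.90 + 29 @ $25.85 = $5,865.80
Check: goods available $29,260.05 = COGS $23,394.25 + ending $5,865.80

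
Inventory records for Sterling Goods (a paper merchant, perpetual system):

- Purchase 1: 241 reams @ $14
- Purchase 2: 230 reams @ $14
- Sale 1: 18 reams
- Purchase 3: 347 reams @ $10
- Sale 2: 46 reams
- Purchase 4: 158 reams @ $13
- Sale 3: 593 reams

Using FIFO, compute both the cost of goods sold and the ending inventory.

Sale 1 (18) [FIFO — oldest first]: 18 @ $14 = $252
Sale 2 (46) [FIFO — oldest first]: 46 @ $14 = $644
Sale 3 (593) [FIFO — oldest first]: 177 @ $14 + 230 @ $14 + 186 @ $10 = $7,558
Total COGS = $252 + $644 + $7,558 = $8,454
Ending inventory: 161 @ $10 + 158 @ $13 = $3,664

COGS = $8,454; ending inventory = $3,664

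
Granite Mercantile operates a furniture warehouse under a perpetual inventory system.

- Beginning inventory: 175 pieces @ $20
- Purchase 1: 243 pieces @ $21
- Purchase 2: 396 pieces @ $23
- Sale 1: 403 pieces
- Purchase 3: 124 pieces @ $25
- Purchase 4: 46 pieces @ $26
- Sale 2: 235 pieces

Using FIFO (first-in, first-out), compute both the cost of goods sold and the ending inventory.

COGS = $13,663; ending inventory = $8,344

Sale 1 (403) [FIFO — oldest first]: 175 @ $20 + 228 @ $21 = $8,288
Sale 2 (235) [FIFO — oldest first]: 15 @ $21 + 220 @ $23 = $5,375
Total COGS = $8,288 + $5,375 = $13,663
Ending inventory: 176 @ $23 + 124 @ $25 + 46 @ $26 = $8,344
Check: goods available $22,007 = COGS $13,663 + ending $8,344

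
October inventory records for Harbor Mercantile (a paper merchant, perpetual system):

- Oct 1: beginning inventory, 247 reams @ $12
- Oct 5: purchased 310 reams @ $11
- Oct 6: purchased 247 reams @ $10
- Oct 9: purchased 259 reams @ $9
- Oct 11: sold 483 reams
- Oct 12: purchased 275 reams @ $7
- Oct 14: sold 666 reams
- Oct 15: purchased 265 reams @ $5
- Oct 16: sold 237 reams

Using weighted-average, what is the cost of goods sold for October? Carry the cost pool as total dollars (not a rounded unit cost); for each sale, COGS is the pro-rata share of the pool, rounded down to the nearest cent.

COGS = $12,944.06

After Oct 1: 247 on hand, pool $2,964.00 (≈ $12.0000 each)
After Oct 5: 557 on hand, pool $6,374.00 (≈ $11.4434 each)
After Oct 6: 804 on hand, pool $8,844.00 (≈ $11.0000 each)
After Oct 9: 1063 on hand, pool $11,175.00 (≈ $10.5127 each)
Oct 11, sell 483: 483/1063 × $11,175.00 → $5,077.63
After Oct 12: 855 on hand, pool $8,022.37 (≈ $9.3829 each)
Oct 14, sell 666: 666/855 × $8,022.37 → $6,249.00
After Oct 15: 454 on hand, pool $3,098.37 (≈ $6.8246 each)
Oct 16, sell 237: 237/454 × $3,098.37 → $1,617.43
Total COGS = $5,077.63 + $6,249.00 + $1,617.43 = $12,944.06
Ending inventory (cost pool remaining) = $1,480.94
Check: goods available $14,425.00 = COGS $12,944.06 + ending $1,480.94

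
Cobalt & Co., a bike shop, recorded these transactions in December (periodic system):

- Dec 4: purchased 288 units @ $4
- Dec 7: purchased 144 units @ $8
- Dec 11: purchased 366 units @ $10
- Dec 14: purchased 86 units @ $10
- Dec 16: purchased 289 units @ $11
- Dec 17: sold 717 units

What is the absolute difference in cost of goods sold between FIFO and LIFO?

$2,305

FIFO COGS: 288 @ $4 + 144 @ $8 + 285 @ $10 = $5,154
LIFO COGS: 289 @ $11 + 86 @ $10 + 342 @ $10 = $7,459
Difference = |$5,154 − $7,459| = $2,305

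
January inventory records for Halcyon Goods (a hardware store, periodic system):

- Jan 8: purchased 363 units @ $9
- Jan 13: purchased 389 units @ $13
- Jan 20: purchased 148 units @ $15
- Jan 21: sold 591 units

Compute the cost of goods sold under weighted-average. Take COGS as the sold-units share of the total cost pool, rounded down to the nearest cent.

COGS = $6,923.89

Jan 21, sell 591: 591/900 × $10,544.00 → $6,923.89
Ending inventory (cost pool remaining) = $3,620.11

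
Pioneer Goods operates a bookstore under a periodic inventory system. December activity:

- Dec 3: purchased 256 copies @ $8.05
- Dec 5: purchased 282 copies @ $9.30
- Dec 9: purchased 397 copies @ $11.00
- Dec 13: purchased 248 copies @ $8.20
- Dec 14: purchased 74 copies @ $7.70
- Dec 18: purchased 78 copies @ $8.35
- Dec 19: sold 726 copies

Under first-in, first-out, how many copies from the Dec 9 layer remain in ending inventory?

209

Dec 19, 726 sold [FIFO — oldest first]: 256 @ $8.05 + 282 @ $9.30 + 188 @ $11.00 = $6,751.40
Ending inventory: 209 @ $11.00 + 248 @ $8.20 + 74 @ $7.70 + 78 @ $8.35 = $5,553.70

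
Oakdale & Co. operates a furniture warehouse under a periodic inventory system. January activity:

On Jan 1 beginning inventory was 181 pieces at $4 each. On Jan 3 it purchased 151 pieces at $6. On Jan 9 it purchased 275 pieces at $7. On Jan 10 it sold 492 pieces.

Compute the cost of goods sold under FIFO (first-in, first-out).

Jan 10, 492 sold [FIFO — oldest first]: 181 @ $4 + 151 @ $6 + 160 @ $7 = $2,750
Ending inventory: 115 @ $7 = $805

COGS = $2,750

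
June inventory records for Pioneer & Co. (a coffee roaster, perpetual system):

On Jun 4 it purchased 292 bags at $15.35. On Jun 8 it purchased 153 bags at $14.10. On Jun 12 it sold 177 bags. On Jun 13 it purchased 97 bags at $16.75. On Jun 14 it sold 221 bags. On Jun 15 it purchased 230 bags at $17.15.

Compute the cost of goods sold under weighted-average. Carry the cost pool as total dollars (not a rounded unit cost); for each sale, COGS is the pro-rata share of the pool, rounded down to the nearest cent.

After Jun 4: 292 on hand, pool $4,482.20 (≈ $15.3500 each)
After Jun 8: 445 on hand, pool $6,639.50 (≈ $14.9202 each)
Jun 12, sell 177: 177/445 × $6,639.50 → $2,640.87
After Jun 13: 365 on hand, pool $5,623.38 (≈ $15.4065 each)
Jun 14, sell 221: 221/365 × $5,623.38 → $3,404.84
After Jun 15: 374 on hand, pool $6,163.04 (≈ $16.4787 each)
Total COGS = $2,640.87 + $3,404.84 = $6,045.71
Ending inventory (cost pool remaining) = $6,163.04
Check: goods available $12,208.75 = COGS $6,045.71 + ending $6,163.04

COGS = $6,045.71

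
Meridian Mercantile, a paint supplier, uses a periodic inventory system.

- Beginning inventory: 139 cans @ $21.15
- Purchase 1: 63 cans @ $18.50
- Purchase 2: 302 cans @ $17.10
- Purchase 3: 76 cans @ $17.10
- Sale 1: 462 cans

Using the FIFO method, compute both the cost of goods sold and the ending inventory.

Sale 1 (462) [FIFO — oldest first]: 139 @ $21.15 + 63 @ $18.50 + 260 @ $17.10 = $8,551.35
Ending inventory: 42 @ $17.10 + 76 @ $17.10 = $2,017.80
Check: goods available $10,569.15 = COGS $8,551.35 + ending $2,017.80

COGS = $8,551.35; ending inventory = $2,017.80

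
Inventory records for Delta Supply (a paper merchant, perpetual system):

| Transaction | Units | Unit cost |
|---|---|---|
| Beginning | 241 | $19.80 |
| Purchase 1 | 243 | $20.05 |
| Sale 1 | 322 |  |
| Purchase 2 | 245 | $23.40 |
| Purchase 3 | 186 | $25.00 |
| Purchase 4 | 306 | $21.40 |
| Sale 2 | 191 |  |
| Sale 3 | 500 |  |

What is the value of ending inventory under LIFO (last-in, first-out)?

Ending inventory = $4,284.00

Sale 1 (322) [LIFO — newest first]: 243 @ $20.05 + 79 @ $19.80 = $6,436.35
Sale 2 (191) [LIFO — newest first]: 191 @ $21.40 = $4,087.40
Sale 3 (500) [LIFO — newest first]: 115 @ $21.40 + 186 @ $25.00 + 199 @ $23.40 = $11,767.60
Total COGS = $6,436.35 + $4,087.40 + $11,767.60 = $22,291.35
Ending inventory: 162 @ $19.80 + 46 @ $23.40 = $4,284.00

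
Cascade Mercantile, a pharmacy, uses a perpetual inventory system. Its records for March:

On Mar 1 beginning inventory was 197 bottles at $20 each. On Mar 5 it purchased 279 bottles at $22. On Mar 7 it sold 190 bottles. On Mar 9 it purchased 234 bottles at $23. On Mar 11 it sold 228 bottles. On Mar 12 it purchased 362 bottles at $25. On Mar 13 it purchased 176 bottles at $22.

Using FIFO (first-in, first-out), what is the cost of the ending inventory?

Ending inventory = $19,580

Mar 7, 190 sold [FIFO — oldest first]: 190 @ $20 = $3,800
Mar 11, 228 sold [FIFO — oldest first]: 7 @ $20 + 221 @ $22 = $5,002
Total COGS = $3,800 + $5,002 = $8,802
Ending inventory: 58 @ $22 + 234 @ $23 + 362 @ $25 + 176 @ $22 = $19,580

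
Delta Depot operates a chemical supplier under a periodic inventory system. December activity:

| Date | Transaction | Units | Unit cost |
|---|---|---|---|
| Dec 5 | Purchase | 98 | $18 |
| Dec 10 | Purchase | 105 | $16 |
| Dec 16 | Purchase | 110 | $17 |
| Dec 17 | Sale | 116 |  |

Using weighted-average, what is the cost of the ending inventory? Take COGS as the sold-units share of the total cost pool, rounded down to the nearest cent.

Ending inventory = $3,344.60

Dec 17, sell 116: 116/313 × $5,314.00 → $1,969.40
Ending inventory (cost pool remaining) = $3,344.60
Check: goods available $5,314.00 = COGS $1,969.40 + ending $3,344.60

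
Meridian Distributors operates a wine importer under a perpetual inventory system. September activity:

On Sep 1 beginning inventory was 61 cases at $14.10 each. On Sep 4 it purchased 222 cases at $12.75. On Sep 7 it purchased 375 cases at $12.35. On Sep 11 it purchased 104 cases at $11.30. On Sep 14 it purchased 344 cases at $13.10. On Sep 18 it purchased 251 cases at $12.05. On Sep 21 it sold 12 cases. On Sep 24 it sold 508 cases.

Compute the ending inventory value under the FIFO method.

Sep 21, 12 sold [FIFO — oldest first]: 12 @ $14.10 = $169.20
Sep 24, 508 sold [FIFO — oldest first]: 49 @ $14.10 + 222 @ $12.75 + 237 @ $12.35 = $6,448.35
Total COGS = $169.20 + $6,448.35 = $6,617.55
Ending inventory: 138 @ $12.35 + 104 @ $11.30 + 344 @ $13.10 + 251 @ $12.05 = $10,410.45

Ending inventory = $10,410.45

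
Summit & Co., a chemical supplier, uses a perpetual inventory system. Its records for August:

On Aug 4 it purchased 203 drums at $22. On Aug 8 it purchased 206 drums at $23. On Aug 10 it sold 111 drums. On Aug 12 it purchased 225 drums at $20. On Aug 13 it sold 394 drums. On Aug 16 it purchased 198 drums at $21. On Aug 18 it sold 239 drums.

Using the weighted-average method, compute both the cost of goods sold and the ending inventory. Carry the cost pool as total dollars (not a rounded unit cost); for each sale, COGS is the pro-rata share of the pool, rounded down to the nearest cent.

COGS = $15,999.19; ending inventory = $1,862.81

After Aug 4: 203 on hand, pool $4,466.00 (≈ $22.0000 each)
After Aug 8: 409 on hand, pool $9,204.00 (≈ $22.5037 each)
Aug 10, sell 111: 111/409 × $9,204.00 → $2,497.90
After Aug 12: 523 on hand, pool $11,206.10 (≈ $21.4266 each)
Aug 13, sell 394: 394/523 × $11,206.10 → $8,442.07
After Aug 16: 327 on hand, pool $6,922.03 (≈ $21.1683 each)
Aug 18, sell 239: 239/327 × $6,922.03 → $5,059.22
Total COGS = $2,497.90 + $8,442.07 + $5,059.22 = $15,999.19
Ending inventory (cost pool remaining) = $1,862.81
Check: goods available $17,862.00 = COGS $15,999.19 + ending $1,862.81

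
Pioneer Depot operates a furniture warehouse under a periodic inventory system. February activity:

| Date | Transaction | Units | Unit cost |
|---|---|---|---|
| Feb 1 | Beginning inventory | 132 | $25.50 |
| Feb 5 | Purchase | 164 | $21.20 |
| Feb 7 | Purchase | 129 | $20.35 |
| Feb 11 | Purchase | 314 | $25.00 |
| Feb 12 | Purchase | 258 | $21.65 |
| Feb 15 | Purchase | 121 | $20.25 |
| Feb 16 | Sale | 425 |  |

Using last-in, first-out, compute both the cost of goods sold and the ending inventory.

Feb 16, 425 sold [LIFO — newest first]: 121 @ $20.25 + 258 @ $21.65 + 46 @ $25.00 = $9,185.95
Ending inventory: 132 @ $25.50 + 164 @ $21.20 + 129 @ $20.35 + 268 @ $25.00 = $16,167.95

COGS = $9,185.95; ending inventory = $16,167.95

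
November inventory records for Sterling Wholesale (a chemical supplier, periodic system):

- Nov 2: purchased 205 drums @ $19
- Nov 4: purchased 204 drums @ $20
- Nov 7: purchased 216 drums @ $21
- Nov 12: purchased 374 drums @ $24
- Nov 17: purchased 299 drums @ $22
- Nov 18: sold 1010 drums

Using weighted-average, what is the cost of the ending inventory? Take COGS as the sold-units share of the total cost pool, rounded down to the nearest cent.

Ending inventory = $6,227.06

Nov 18, sell 1010: 1010/1298 × $28,065.00 → $21,837.94
Ending inventory (cost pool remaining) = $6,227.06
Check: goods available $28,065.00 = COGS $21,837.94 + ending $6,227.06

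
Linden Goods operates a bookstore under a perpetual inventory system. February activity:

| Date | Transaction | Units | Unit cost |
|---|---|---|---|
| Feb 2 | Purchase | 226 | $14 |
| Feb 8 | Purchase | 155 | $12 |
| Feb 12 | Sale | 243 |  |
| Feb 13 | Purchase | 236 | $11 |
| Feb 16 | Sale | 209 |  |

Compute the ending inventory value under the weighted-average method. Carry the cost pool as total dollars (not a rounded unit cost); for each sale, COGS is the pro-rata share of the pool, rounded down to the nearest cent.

Ending inventory = $1,948.12

After Feb 2: 226 on hand, pool $3,164.00 (≈ $14.0000 each)
After Feb 8: 381 on hand, pool $5,024.00 (≈ $13.1864 each)
Feb 12, sell 243: 243/381 × $5,024.00 → $3,204.28
After Feb 13: 374 on hand, pool $4,415.72 (≈ $11.8067 each)
Feb 16, sell 209: 209/374 × $4,415.72 → $2,467.60
Total COGS = $3,204.28 + $2,467.60 = $5,671.88
Ending inventory (cost pool remaining) = $1,948.12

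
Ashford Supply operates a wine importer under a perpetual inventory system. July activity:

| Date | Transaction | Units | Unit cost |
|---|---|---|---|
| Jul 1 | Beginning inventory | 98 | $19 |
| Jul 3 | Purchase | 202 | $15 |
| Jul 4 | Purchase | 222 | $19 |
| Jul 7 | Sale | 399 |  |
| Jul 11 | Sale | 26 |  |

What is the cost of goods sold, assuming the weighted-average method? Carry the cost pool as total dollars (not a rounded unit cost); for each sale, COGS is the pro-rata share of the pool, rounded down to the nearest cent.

After Jul 1: 98 on hand, pool $1,862.00 (≈ $19.0000 each)
After Jul 3: 300 on hand, pool $4,892.00 (≈ $16.3067 each)
After Jul 4: 522 on hand, pool $9,110.00 (≈ $17.4521 each)
Jul 7, sell 399: 399/522 × $9,110.00 → $6,963.39
Jul 11, sell 26: 26/123 × $2,146.61 → $453.75
Total COGS = $6,963.39 + $453.75 = $7,417.14
Ending inventory (cost pool remaining) = $1,692.86
Check: goods available $9,110.00 = COGS $7,417.14 + ending $1,692.86

COGS = $7,417.14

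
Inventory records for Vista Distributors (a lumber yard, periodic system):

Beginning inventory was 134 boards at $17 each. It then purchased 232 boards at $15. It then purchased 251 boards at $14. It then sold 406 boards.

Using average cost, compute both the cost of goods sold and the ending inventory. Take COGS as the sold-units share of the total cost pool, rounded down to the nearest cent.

COGS = $6,101.18; ending inventory = $3,170.82

Sale 1, sell 406: 406/617 × $9,272.00 → $6,101.18
Ending inventory (cost pool remaining) = $3,170.82
Check: goods available $9,272.00 = COGS $6,101.18 + ending $3,170.82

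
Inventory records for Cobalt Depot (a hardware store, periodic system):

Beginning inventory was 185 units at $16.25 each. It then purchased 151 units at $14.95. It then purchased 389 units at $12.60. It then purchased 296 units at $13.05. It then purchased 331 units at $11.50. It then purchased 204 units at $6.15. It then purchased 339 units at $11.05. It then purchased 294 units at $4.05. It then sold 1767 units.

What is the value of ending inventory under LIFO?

Sale 1 (1767) [LIFO — newest first]: 294 @ $4.05 + 339 @ $11.05 + 204 @ $6.15 + 331 @ $11.50 + 296 @ $13.05 + 303 @ $12.60 = $17,678.35
Ending inventory: 185 @ $16.25 + 151 @ $14.95 + 86 @ $12.60 = $6,347.30

Ending inventory = $6,347.30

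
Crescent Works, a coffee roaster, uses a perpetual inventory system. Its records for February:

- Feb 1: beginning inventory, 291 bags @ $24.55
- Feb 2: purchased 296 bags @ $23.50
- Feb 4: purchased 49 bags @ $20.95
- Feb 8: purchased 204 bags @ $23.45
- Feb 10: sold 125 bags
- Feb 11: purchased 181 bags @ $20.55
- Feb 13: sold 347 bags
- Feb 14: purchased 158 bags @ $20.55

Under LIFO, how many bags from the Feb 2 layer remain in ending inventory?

258

Feb 10, 125 sold [LIFO — newest first]: 125 @ $23.45 = $2,931.25
Feb 13, 347 sold [LIFO — newest first]: 181 @ $20.55 + 79 @ $23.45 + 49 @ $20.95 + 38 @ $23.50 = $7,491.65
Total COGS = $2,931.25 + $7,491.65 = $10,422.90
Ending inventory: 291 @ $24.55 + 258 @ $23.50 + 158 @ $20.55 = $16,453.95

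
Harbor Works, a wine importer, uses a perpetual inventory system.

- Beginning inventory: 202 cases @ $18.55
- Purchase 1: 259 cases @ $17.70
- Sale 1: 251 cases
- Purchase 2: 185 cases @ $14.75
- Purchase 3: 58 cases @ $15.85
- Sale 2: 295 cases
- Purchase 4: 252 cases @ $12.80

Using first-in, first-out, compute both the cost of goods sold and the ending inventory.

Sale 1 (251) [FIFO — oldest first]: 202 @ $18.55 + 49 @ $17.70 = $4,614.40
Sale 2 (295) [FIFO — oldest first]: 210 @ $17.70 + 85 @ $14.75 = $4,970.75
Total COGS = $4,614.40 + $4,970.75 = $9,585.15
Ending inventory: 100 @ $14.75 + 58 @ $15.85 + 252 @ $12.80 = $5,619.90

COGS = $9,585.15; ending inventory = $5,619.90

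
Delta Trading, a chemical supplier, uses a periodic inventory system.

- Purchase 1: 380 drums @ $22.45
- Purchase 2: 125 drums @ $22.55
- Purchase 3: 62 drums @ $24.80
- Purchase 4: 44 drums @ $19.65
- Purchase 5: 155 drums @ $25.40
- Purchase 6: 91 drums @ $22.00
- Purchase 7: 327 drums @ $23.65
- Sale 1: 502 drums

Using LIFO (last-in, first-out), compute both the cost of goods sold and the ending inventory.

Sale 1 (502) [LIFO — newest first]: 327 @ $23.65 + 91 @ $22.00 + 84 @ $25.40 = $11,869.15
Ending inventory: 380 @ $22.45 + 125 @ $22.55 + 62 @ $24.80 + 44 @ $19.65 + 71 @ $25.40 = $15,555.35
Check: goods available $27,424.50 = COGS $11,869.15 + ending $15,555.35

COGS = $11,869.15; ending inventory = $15,555.35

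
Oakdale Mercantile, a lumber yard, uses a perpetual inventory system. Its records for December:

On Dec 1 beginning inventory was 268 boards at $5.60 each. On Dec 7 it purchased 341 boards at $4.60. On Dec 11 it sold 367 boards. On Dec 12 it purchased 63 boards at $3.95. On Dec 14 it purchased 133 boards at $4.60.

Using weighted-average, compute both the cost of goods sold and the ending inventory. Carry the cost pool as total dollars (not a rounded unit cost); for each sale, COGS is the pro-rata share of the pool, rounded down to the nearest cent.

After Dec 1: 268 on hand, pool $1,500.80 (≈ $5.6000 each)
After Dec 7: 609 on hand, pool $3,069.40 (≈ $5.0401 each)
Dec 11, sell 367: 367/609 × $3,069.40 → $1,849.70
After Dec 12: 305 on hand, pool $1,468.55 (≈ $4.8149 each)
After Dec 14: 438 on hand, pool $2,080.35 (≈ $4.7497 each)
Ending inventory (cost pool remaining) = $2,080.35
Check: goods available $3,930.05 = COGS $1,849.70 + ending $2,080.35

COGS = $1,849.70; ending inventory = $2,080.35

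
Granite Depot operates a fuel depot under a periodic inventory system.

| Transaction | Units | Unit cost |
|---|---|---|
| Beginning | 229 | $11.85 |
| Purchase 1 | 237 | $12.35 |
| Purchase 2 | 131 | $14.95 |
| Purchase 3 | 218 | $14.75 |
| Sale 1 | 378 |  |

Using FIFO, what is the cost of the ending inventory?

Sale 1 (378) [FIFO — oldest first]: 229 @ $11.85 + 149 @ $12.35 = $4,553.80
Ending inventory: 88 @ $12.35 + 131 @ $14.95 + 218 @ $14.75 = $6,260.75

Ending inventory = $6,260.75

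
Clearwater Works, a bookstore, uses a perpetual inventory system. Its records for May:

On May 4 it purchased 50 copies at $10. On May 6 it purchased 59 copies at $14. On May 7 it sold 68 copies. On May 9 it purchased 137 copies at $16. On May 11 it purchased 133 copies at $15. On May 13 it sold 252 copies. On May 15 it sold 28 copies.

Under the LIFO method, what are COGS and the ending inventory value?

COGS = $5,203; ending inventory = $310

May 7, 68 sold [LIFO — newest first]: 59 @ $14 + 9 @ $10 = $916
May 13, 252 sold [LIFO — newest first]: 133 @ $15 + 119 @ $16 = $3,899
May 15, 28 sold [LIFO — newest first]: 18 @ $16 + 10 @ $10 = $388
Total COGS = $916 + $3,899 + $388 = $5,203
Ending inventory: 31 @ $10 = $310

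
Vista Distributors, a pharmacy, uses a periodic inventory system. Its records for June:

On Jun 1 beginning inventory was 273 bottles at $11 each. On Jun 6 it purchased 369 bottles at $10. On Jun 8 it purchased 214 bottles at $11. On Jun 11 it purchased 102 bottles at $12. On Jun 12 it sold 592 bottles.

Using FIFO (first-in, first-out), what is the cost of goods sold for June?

COGS = $6,193

Jun 12, 592 sold [FIFO — oldest first]: 273 @ $11 + 319 @ $10 = $6,193
Ending inventory: 50 @ $10 + 214 @ $11 + 102 @ $12 = $4,078
Check: goods available $10,271 = COGS $6,193 + ending $4,078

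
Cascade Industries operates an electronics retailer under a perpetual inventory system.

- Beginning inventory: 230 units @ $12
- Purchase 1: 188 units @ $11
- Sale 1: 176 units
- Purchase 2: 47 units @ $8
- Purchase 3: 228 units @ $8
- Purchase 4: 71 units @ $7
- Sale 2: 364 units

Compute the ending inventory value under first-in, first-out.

Sale 1 (176) [FIFO — oldest first]: 176 @ $12 = $2,112
Sale 2 (364) [FIFO — oldest first]: 54 @ $12 + 188 @ $11 + 47 @ $8 + 75 @ $8 = $3,692
Total COGS = $2,112 + $3,692 = $5,804
Ending inventory: 153 @ $8 + 71 @ $7 = $1,721
Check: goods available $7,525 = COGS $5,804 + ending $1,721

Ending inventory = $1,721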